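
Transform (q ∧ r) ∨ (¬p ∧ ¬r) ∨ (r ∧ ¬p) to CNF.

(q ∨ ¬p) ∧ (r ∨ ¬p)

(q ∧ r) ∨ (¬p ∧ ¬r) ∨ (r ∧ ¬p)
= (q ∨ ¬p ∨ r) ∧ (q ∨ ¬p ∨ ¬p) ∧ (q ∨ ¬r ∨ r) ∧ (q ∨ ¬r ∨ ¬p) ∧ (r ∨ ¬p ∨ r) ∧ (r ∨ ¬p ∨ ¬p) ∧ (r ∨ ¬r ∨ r) ∧ (r ∨ ¬r ∨ ¬p)
= (q ∨ ¬p) ∧ (r ∨ ¬p)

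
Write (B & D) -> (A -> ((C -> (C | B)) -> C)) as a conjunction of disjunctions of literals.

(B & D) -> (A -> ((C -> (C | B)) -> C))
≡ ~(B & D) | (A -> ((C -> (C | B)) -> C))   (eliminate ->)
≡ ~(B & D) | ~A | ((C -> (C | B)) -> C)   (eliminate ->)
≡ ~(B & D) | ~A | ~(C -> (C | B)) | C   (eliminate ->)
≡ ~(B & D) | ~A | ~(~C | C | B) | C   (eliminate ->)
≡ ~B | ~D | ~A | ~(~C | C | B) | C   (De Morgan)
≡ ~B | ~D | ~A | (~~C & ~C & ~B) | C   (De Morgan)
≡ ~B | ~D | ~A | (C & ~C & ~B) | C   (double negation)
≡ (~B | ~D | ~A | C | C) & (~B | ~D | ~A | ~C | C) & (~B | ~D | ~A | ~B | C)   (distribute | over &)
≡ ~B | ~D | ~A | C   (simplify)

~B | ~D | ~A | C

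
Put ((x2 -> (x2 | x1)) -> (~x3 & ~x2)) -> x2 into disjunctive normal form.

(~x2 & x3) | x2 | (x1 & x3)

((x2 -> (x2 | x1)) -> (~x3 & ~x2)) -> x2
= ~((x2 -> (x2 | x1)) -> (~x3 & ~x2)) | x2   (eliminate ->)
= ~(~(x2 -> (x2 | x1)) | (~x3 & ~x2)) | x2   (eliminate ->)
= ~(~(~x2 | x2 | x1) | (~x3 & ~x2)) | x2   (eliminate ->)
= (~~(~x2 | x2 | x1) & ~(~x3 & ~x2)) | x2   (De Morgan)
= ((~x2 | x2 | x1) & ~(~x3 & ~x2)) | x2   (double negation)
= ((~x2 | x2 | x1) & (~~x3 | ~~x2)) | x2   (De Morgan)
= ((~x2 | x2 | x1) & (x3 | ~~x2)) | x2   (double negation)
= ((~x2 | x2 | x1) & (x3 | x2)) | x2   (double negation)
= (~x2 & x3) | (~x2 & x2) | (x2 & x3) | (x2 & x2) | (x1 & x3) | (x1 & x2) | x2   (distribute & over |)
= (~x2 & x3) | x2 | (x1 & x3)   (simplify)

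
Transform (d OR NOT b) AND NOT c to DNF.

(d OR NOT b) AND NOT c
≡ (d AND NOT c) OR (NOT b AND NOT c)   [distribute AND over OR]

(d AND NOT c) OR (NOT b AND NOT c)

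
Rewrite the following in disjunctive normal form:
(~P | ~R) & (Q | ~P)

~P | (~R & Q)

(~P | ~R) & (Q | ~P)
≡ (~P & Q) | (~P & ~P) | (~R & Q) | (~R & ~P)   — distribute & over |
≡ ~P | (~R & Q)   — simplify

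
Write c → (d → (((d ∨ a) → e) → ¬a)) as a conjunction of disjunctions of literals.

¬c ∨ ¬d ∨ ¬e ∨ ¬a

c → (d → (((d ∨ a) → e) → ¬a))
≡ ¬c ∨ (d → (((d ∨ a) → e) → ¬a))   (eliminate →)
≡ ¬c ∨ ¬d ∨ (((d ∨ a) → e) → ¬a)   (eliminate →)
≡ ¬c ∨ ¬d ∨ ¬((d ∨ a) → e) ∨ ¬a   (eliminate →)
≡ ¬c ∨ ¬d ∨ ¬(¬(d ∨ a) ∨ e) ∨ ¬a   (eliminate →)
≡ ¬c ∨ ¬d ∨ (¬¬(d ∨ a) ∧ ¬e) ∨ ¬a   (De Morgan)
≡ ¬c ∨ ¬d ∨ ((d ∨ a) ∧ ¬e) ∨ ¬a   (double negation)
≡ (¬c ∨ ¬d ∨ d ∨ a ∨ ¬a) ∧ (¬c ∨ ¬d ∨ ¬e ∨ ¬a)   (distribute ∨ over ∧)
≡ ¬c ∨ ¬d ∨ ¬e ∨ ¬a   (simplify)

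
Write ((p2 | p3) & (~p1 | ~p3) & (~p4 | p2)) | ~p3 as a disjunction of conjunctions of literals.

((p2 | p3) & (~p1 | ~p3) & (~p4 | p2)) | ~p3
≡ (p2 & ~p1 & ~p4) | (p2 & ~p1 & p2) | (p2 & ~p3 & ~p4) | (p2 & ~p3 & p2) | (p3 & ~p1 & ~p4) | (p3 & ~p1 & p2) | (p3 & ~p3 & ~p4) | (p3 & ~p3 & p2) | ~p3
≡ (p2 & ~p1) | (p3 & ~p1 & ~p4) | ~p3

(p2 & ~p1) | (p3 & ~p1 & ~p4) | ~p3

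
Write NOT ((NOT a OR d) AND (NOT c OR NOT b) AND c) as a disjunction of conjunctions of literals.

NOT ((NOT a OR d) AND (NOT c OR NOT b) AND c)
≡ NOT (NOT a OR d) OR NOT (NOT c OR NOT b) OR NOT c   — De Morgan
≡ (NOT NOT a AND NOT d) OR NOT (NOT c OR NOT b) OR NOT c   — De Morgan
≡ (a AND NOT d) OR NOT (NOT c OR NOT b) OR NOT c   — double negation
≡ (a AND NOT d) OR (NOT NOT c AND NOT NOT b) OR NOT c   — De Morgan
≡ (a AND NOT d) OR (c AND NOT NOT b) OR NOT c   — double negation
≡ (a AND NOT d) OR (c AND b) OR NOT c   — double negation

(a AND NOT d) OR (c AND b) OR NOT c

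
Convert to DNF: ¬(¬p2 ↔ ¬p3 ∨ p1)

¬(¬p2 ↔ ¬p3 ∨ p1)
≡ ¬((¬p2 → ¬p3 ∨ p1) ∧ (¬p3 ∨ p1 → ¬p2))   — eliminate ↔
≡ ¬((¬¬p2 ∨ ¬p3 ∨ p1) ∧ (¬p3 ∨ p1 → ¬p2))   — eliminate →
≡ ¬((¬¬p2 ∨ ¬p3 ∨ p1) ∧ (¬(¬p3 ∨ p1) ∨ ¬p2))   — eliminate →
≡ ¬(¬¬p2 ∨ ¬p3 ∨ p1) ∨ ¬(¬(¬p3 ∨ p1) ∨ ¬p2)   — De Morgan
≡ ¬¬¬p2 ∧ ¬¬p3 ∧ ¬p1 ∨ ¬(¬(¬p3 ∨ p1) ∨ ¬p2)   — De Morgan
≡ ¬p2 ∧ ¬¬p3 ∧ ¬p1 ∨ ¬(¬(¬p3 ∨ p1) ∨ ¬p2)   — double negation
≡ ¬p2 ∧ p3 ∧ ¬p1 ∨ ¬(¬(¬p3 ∨ p1) ∨ ¬p2)   — double negation
≡ ¬p2 ∧ p3 ∧ ¬p1 ∨ ¬¬(¬p3 ∨ p1) ∧ ¬¬p2   — De Morgan
≡ ¬p2 ∧ p3 ∧ ¬p1 ∨ (¬p3 ∨ p1) ∧ ¬¬p2   — double negation
≡ ¬p2 ∧ p3 ∧ ¬p1 ∨ (¬p3 ∨ p1) ∧ p2   — double negation
≡ ¬p2 ∧ p3 ∧ ¬p1 ∨ ¬p3 ∧ p2 ∨ p1 ∧ p2   — distribute ∧ over ∨

¬p2 ∧ p3 ∧ ¬p1 ∨ ¬p3 ∧ p2 ∨ p1 ∧ p2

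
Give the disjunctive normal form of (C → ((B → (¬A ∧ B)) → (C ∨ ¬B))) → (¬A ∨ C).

(C → ((B → (¬A ∧ B)) → (C ∨ ¬B))) → (¬A ∨ C)
= ¬(C → ((B → (¬A ∧ B)) → (C ∨ ¬B))) ∨ ¬A ∨ C   [eliminate →]
= ¬(¬C ∨ ((B → (¬A ∧ B)) → (C ∨ ¬B))) ∨ ¬A ∨ C   [eliminate →]
= ¬(¬C ∨ ¬(B → (¬A ∧ B)) ∨ C ∨ ¬B) ∨ ¬A ∨ C   [eliminate →]
= ¬(¬C ∨ ¬(¬B ∨ (¬A ∧ B)) ∨ C ∨ ¬B) ∨ ¬A ∨ C   [eliminate →]
= (¬¬C ∧ ¬¬(¬B ∨ (¬A ∧ B)) ∧ ¬C ∧ ¬¬B) ∨ ¬A ∨ C   [De Morgan]
= (C ∧ ¬¬(¬B ∨ (¬A ∧ B)) ∧ ¬C ∧ ¬¬B) ∨ ¬A ∨ C   [double negation]
= (C ∧ (¬B ∨ (¬A ∧ B)) ∧ ¬C ∧ ¬¬B) ∨ ¬A ∨ C   [double negation]
= (C ∧ (¬B ∨ (¬A ∧ B)) ∧ ¬C ∧ B) ∨ ¬A ∨ C   [double negation]
= (C ∧ ¬B ∧ ¬C ∧ B) ∨ (C ∧ ¬A ∧ B ∧ ¬C ∧ B) ∨ ¬A ∨ C   [distribute ∧ over ∨]
= ¬A ∨ C   [simplify]

¬A ∨ C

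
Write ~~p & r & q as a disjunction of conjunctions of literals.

~~p & r & q
≡ p & r & q   [double negation]

p & r & q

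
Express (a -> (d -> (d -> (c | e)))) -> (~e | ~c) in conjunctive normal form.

~c | ~e

(a -> (d -> (d -> (c | e)))) -> (~e | ~c)
⇔ ~(a -> (d -> (d -> (c | e)))) | ~e | ~c   — eliminate ->
⇔ ~(~a | (d -> (d -> (c | e)))) | ~e | ~c   — eliminate ->
⇔ ~(~a | ~d | (d -> (c | e))) | ~e | ~c   — eliminate ->
⇔ ~(~a | ~d | ~d | c | e) | ~e | ~c   — eliminate ->
⇔ (~~a & ~~d & ~~d & ~c & ~e) | ~e | ~c   — De Morgan
⇔ (a & ~~d & ~~d & ~c & ~e) | ~e | ~c   — double negation
⇔ (a & d & ~~d & ~c & ~e) | ~e | ~c   — double negation
⇔ (a & d & d & ~c & ~e) | ~e | ~c   — double negation
⇔ (a | ~e | ~c) & (d | ~e | ~c) & (d | ~e | ~c) & (~c | ~e | ~c) & (~e | ~e | ~c)   — distribute | over &
⇔ ~c | ~e   — simplify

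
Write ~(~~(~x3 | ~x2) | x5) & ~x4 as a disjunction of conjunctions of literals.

x3 & x2 & ~x5 & ~x4

~(~~(~x3 | ~x2) | x5) & ~x4
= ~~~(~x3 | ~x2) & ~x5 & ~x4   (De Morgan)
= ~(~x3 | ~x2) & ~x5 & ~x4   (double negation)
= ~~x3 & ~~x2 & ~x5 & ~x4   (De Morgan)
= x3 & ~~x2 & ~x5 & ~x4   (double negation)
= x3 & x2 & ~x5 & ~x4   (double negation)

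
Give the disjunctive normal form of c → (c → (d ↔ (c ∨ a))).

c → (c → (d ↔ (c ∨ a)))
≡ ¬c ∨ (c → (d ↔ (c ∨ a)))   — eliminate →
≡ ¬c ∨ ¬c ∨ (d ↔ (c ∨ a))   — eliminate →
≡ ¬c ∨ ¬c ∨ ((d → (c ∨ a)) ∧ ((c ∨ a) → d))   — eliminate ↔
≡ ¬c ∨ ¬c ∨ ((¬d ∨ c ∨ a) ∧ ((c ∨ a) → d))   — eliminate →
≡ ¬c ∨ ¬c ∨ ((¬d ∨ c ∨ a) ∧ (¬(c ∨ a) ∨ d))   — eliminate →
≡ ¬c ∨ ¬c ∨ ((¬d ∨ c ∨ a) ∧ ((¬c ∧ ¬a) ∨ d))   — De Morgan
≡ ¬c ∨ ¬c ∨ (¬d ∧ ¬c ∧ ¬a) ∨ (¬d ∧ d) ∨ (c ∧ ¬c ∧ ¬a) ∨ (c ∧ d) ∨ (a ∧ ¬c ∧ ¬a) ∨ (a ∧ d)   — distribute ∧ over ∨
≡ ¬c ∨ (c ∧ d) ∨ (a ∧ d)   — simplify

¬c ∨ (c ∧ d) ∨ (a ∧ d)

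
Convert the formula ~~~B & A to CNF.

~~~B & A
= ~B & A   [double negation]

~B & A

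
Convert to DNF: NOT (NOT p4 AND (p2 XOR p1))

p4 OR (NOT p2 AND NOT p1) OR (p1 AND p2)

NOT (NOT p4 AND (p2 XOR p1))
= NOT (NOT p4 AND ((p2 AND NOT p1) OR (NOT p2 AND p1)))   — expand XOR
= NOT NOT p4 OR NOT ((p2 AND NOT p1) OR (NOT p2 AND p1))   — De Morgan
= p4 OR NOT ((p2 AND NOT p1) OR (NOT p2 AND p1))   — double negation
= p4 OR (NOT (p2 AND NOT p1) AND NOT (NOT p2 AND p1))   — De Morgan
= p4 OR ((NOT p2 OR NOT NOT p1) AND NOT (NOT p2 AND p1))   — De Morgan
= p4 OR ((NOT p2 OR p1) AND NOT (NOT p2 AND p1))   — double negation
= p4 OR ((NOT p2 OR p1) AND (NOT NOT p2 OR NOT p1))   — De Morgan
= p4 OR ((NOT p2 OR p1) AND (p2 OR NOT p1))   — double negation
= p4 OR (NOT p2 AND p2) OR (NOT p2 AND NOT p1) OR (p1 AND p2) OR (p1 AND NOT p1)   — distribute AND over OR
= p4 OR (NOT p2 AND NOT p1) OR (p1 AND p2)   — simplify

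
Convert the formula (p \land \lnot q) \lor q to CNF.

(p \land \lnot q) \lor q
⇔ (p \lor q) \land (\lnot q \lor q)   [distribute \lor over \land]
⇔ p \lor q   [simplify]

p \lor q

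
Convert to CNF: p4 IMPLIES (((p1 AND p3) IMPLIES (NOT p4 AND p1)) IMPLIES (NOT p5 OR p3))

p4 IMPLIES (((p1 AND p3) IMPLIES (NOT p4 AND p1)) IMPLIES (NOT p5 OR p3))
= NOT p4 OR (((p1 AND p3) IMPLIES (NOT p4 AND p1)) IMPLIES (NOT p5 OR p3))
= NOT p4 OR NOT ((p1 AND p3) IMPLIES (NOT p4 AND p1)) OR NOT p5 OR p3
= NOT p4 OR NOT (NOT (p1 AND p3) OR (NOT p4 AND p1)) OR NOT p5 OR p3
= NOT p4 OR (NOT NOT (p1 AND p3) AND NOT (NOT p4 AND p1)) OR NOT p5 OR p3
= NOT p4 OR (p1 AND p3 AND NOT (NOT p4 AND p1)) OR NOT p5 OR p3
= NOT p4 OR (p1 AND p3 AND (NOT NOT p4 OR NOT p1)) OR NOT p5 OR p3
= NOT p4 OR (p1 AND p3 AND (p4 OR NOT p1)) OR NOT p5 OR p3
= (NOT p4 OR p1 OR NOT p5 OR p3) AND (NOT p4 OR p3 OR NOT p5 OR p3) AND (NOT p4 OR p4 OR NOT p1 OR NOT p5 OR p3)
= NOT p4 OR p3 OR NOT p5

NOT p4 OR p3 OR NOT p5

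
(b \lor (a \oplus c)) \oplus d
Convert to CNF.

(b \lor a \lor c \lor d) \land (b \lor \lnot a \lor \lnot c \lor d) \land (\lnot b \lor \lnot d) \land (\lnot a \lor c \lor \lnot d) \land (\lnot c \lor a \lor \lnot d)

(b \lor (a \oplus c)) \oplus d
≡ (b \lor (a \oplus c) \lor d) \land \lnot ((b \lor (a \oplus c)) \land d)   [expand \oplus]
≡ (b \lor ((a \lor c) \land \lnot (a \land c)) \lor d) \land \lnot ((b \lor (a \oplus c)) \land d)   [expand \oplus]
≡ (b \lor ((a \lor c) \land \lnot (a \land c)) \lor d) \land \lnot ((b \lor ((a \lor c) \land \lnot (a \land c))) \land d)   [expand \oplus]
≡ (b \lor ((a \lor c) \land (\lnot a \lor \lnot c)) \lor d) \land \lnot ((b \lor ((a \lor c) \land \lnot (a \land c))) \land d)   [De Morgan]
≡ (b \lor ((a \lor c) \land (\lnot a \lor \lnot c)) \lor d) \land (\lnot (b \lor ((a \lor c) \land \lnot (a \land c))) \lor \lnot d)   [De Morgan]
≡ (b \lor ((a \lor c) \land (\lnot a \lor \lnot c)) \lor d) \land ((\lnot b \land \lnot ((a \lor c) \land \lnot (a \land c))) \lor \lnot d)   [De Morgan]
≡ (b \lor ((a \lor c) \land (\lnot a \lor \lnot c)) \lor d) \land ((\lnot b \land (\lnot (a \lor c) \lor \lnot \lnot (a \land c))) \lor \lnot d)   [De Morgan]
≡ (b \lor ((a \lor c) \land (\lnot a \lor \lnot c)) \lor d) \land ((\lnot b \land ((\lnot a \land \lnot c) \lor \lnot \lnot (a \land c))) \lor \lnot d)   [De Morgan]
≡ (b \lor ((a \lor c) \land (\lnot a \lor \lnot c)) \lor d) \land ((\lnot b \land ((\lnot a \land \lnot c) \lor (a \land c))) \lor \lnot d)   [double negation]
≡ (b \lor a \lor c \lor d) \land (b \lor \lnot a \lor \lnot c \lor d) \land (\lnot b \lor \lnot d) \land (\lnot a \lor a \lor \lnot d) \land (\lnot a \lor c \lor \lnot d) \land (\lnot c \lor a \lor \lnot d) \land (\lnot c \lor c \lor \lnot d)   [distribute \lor over \land]
≡ (b \lor a \lor c \lor d) \land (b \lor \lnot a \lor \lnot c \lor d) \land (\lnot b \lor \lnot d) \land (\lnot a \lor c \lor \lnot d) \land (\lnot c \lor a \lor \lnot d)   [simplify]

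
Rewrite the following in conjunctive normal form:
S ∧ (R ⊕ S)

S ∧ (R ⊕ S)
≡ S ∧ (R ∨ S) ∧ ¬(R ∧ S)   — expand ⊕
≡ S ∧ (R ∨ S) ∧ (¬R ∨ ¬S)   — De Morgan
≡ S ∧ (¬R ∨ ¬S)   — simplify

S ∧ (¬R ∨ ¬S)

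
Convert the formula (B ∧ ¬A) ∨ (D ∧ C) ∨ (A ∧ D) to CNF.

(B ∨ D) ∧ (B ∨ C ∨ A) ∧ (¬A ∨ D)

(B ∧ ¬A) ∨ (D ∧ C) ∨ (A ∧ D)
= (B ∨ D ∨ A) ∧ (B ∨ D ∨ D) ∧ (B ∨ C ∨ A) ∧ (B ∨ C ∨ D) ∧ (¬A ∨ D ∨ A) ∧ (¬A ∨ D ∨ D) ∧ (¬A ∨ C ∨ A) ∧ (¬A ∨ C ∨ D)   — distribute ∨ over ∧
= (B ∨ D) ∧ (B ∨ C ∨ A) ∧ (¬A ∨ D)   — simplify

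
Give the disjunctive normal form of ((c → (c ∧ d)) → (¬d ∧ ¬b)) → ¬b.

((c → (c ∧ d)) → (¬d ∧ ¬b)) → ¬b
≡ ¬((c → (c ∧ d)) → (¬d ∧ ¬b)) ∨ ¬b   [eliminate →]
≡ ¬(¬(c → (c ∧ d)) ∨ (¬d ∧ ¬b)) ∨ ¬b   [eliminate →]
≡ ¬(¬(¬c ∨ (c ∧ d)) ∨ (¬d ∧ ¬b)) ∨ ¬b   [eliminate →]
≡ (¬¬(¬c ∨ (c ∧ d)) ∧ ¬(¬d ∧ ¬b)) ∨ ¬b   [De Morgan]
≡ ((¬c ∨ (c ∧ d)) ∧ ¬(¬d ∧ ¬b)) ∨ ¬b   [double negation]
≡ ((¬c ∨ (c ∧ d)) ∧ (¬¬d ∨ ¬¬b)) ∨ ¬b   [De Morgan]
≡ ((¬c ∨ (c ∧ d)) ∧ (d ∨ ¬¬b)) ∨ ¬b   [double negation]
≡ ((¬c ∨ (c ∧ d)) ∧ (d ∨ b)) ∨ ¬b   [double negation]
≡ (¬c ∧ d) ∨ (¬c ∧ b) ∨ (c ∧ d ∧ d) ∨ (c ∧ d ∧ b) ∨ ¬b   [distribute ∧ over ∨]
≡ (¬c ∧ d) ∨ (¬c ∧ b) ∨ (c ∧ d) ∨ ¬b   [simplify]

(¬c ∧ d) ∨ (¬c ∧ b) ∨ (c ∧ d) ∨ ¬b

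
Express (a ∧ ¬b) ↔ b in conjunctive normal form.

(a ∧ ¬b) ↔ b
⇔ ((a ∧ ¬b) → b) ∧ (b → (a ∧ ¬b))
⇔ (¬(a ∧ ¬b) ∨ b) ∧ (b → (a ∧ ¬b))
⇔ (¬(a ∧ ¬b) ∨ b) ∧ (¬b ∨ (a ∧ ¬b))
⇔ (¬a ∨ ¬¬b ∨ b) ∧ (¬b ∨ (a ∧ ¬b))
⇔ (¬a ∨ b ∨ b) ∧ (¬b ∨ (a ∧ ¬b))
⇔ (¬a ∨ b ∨ b) ∧ (¬b ∨ a) ∧ (¬b ∨ ¬b)
⇔ (¬a ∨ b) ∧ ¬b

(¬a ∨ b) ∧ ¬b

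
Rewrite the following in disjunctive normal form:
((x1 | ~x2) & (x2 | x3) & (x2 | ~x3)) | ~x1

((x1 | ~x2) & (x2 | x3) & (x2 | ~x3)) | ~x1
= (x1 & x2 & x2) | (x1 & x2 & ~x3) | (x1 & x3 & x2) | (x1 & x3 & ~x3) | (~x2 & x2 & x2) | (~x2 & x2 & ~x3) | (~x2 & x3 & x2) | (~x2 & x3 & ~x3) | ~x1   [distribute & over |]
= (x1 & x2) | ~x1   [simplify]

(x1 & x2) | ~x1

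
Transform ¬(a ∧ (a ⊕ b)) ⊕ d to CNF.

(¬a ∨ b ∨ d) ∧ (a ∨ ¬d) ∧ (¬a ∨ ¬b ∨ ¬d)

¬(a ∧ (a ⊕ b)) ⊕ d
= (¬(a ∧ (a ⊕ b)) ∨ d) ∧ ¬(¬(a ∧ (a ⊕ b)) ∧ d)   (expand ⊕)
= (¬(a ∧ (a ∨ b) ∧ ¬(a ∧ b)) ∨ d) ∧ ¬(¬(a ∧ (a ⊕ b)) ∧ d)   (expand ⊕)
= (¬(a ∧ (a ∨ b) ∧ ¬(a ∧ b)) ∨ d) ∧ ¬(¬(a ∧ (a ∨ b) ∧ ¬(a ∧ b)) ∧ d)   (expand ⊕)
= (¬a ∨ ¬(a ∨ b) ∨ ¬¬(a ∧ b) ∨ d) ∧ ¬(¬(a ∧ (a ∨ b) ∧ ¬(a ∧ b)) ∧ d)   (De Morgan)
= (¬a ∨ (¬a ∧ ¬b) ∨ ¬¬(a ∧ b) ∨ d) ∧ ¬(¬(a ∧ (a ∨ b) ∧ ¬(a ∧ b)) ∧ d)   (De Morgan)
= (¬a ∨ (¬a ∧ ¬b) ∨ (a ∧ b) ∨ d) ∧ ¬(¬(a ∧ (a ∨ b) ∧ ¬(a ∧ b)) ∧ d)   (double negation)
= (¬a ∨ (¬a ∧ ¬b) ∨ (a ∧ b) ∨ d) ∧ (¬¬(a ∧ (a ∨ b) ∧ ¬(a ∧ b)) ∨ ¬d)   (De Morgan)
= (¬a ∨ (¬a ∧ ¬b) ∨ (a ∧ b) ∨ d) ∧ ((a ∧ (a ∨ b) ∧ ¬(a ∧ b)) ∨ ¬d)   (double negation)
= (¬a ∨ (¬a ∧ ¬b) ∨ (a ∧ b) ∨ d) ∧ ((a ∧ (a ∨ b) ∧ (¬a ∨ ¬b)) ∨ ¬d)   (De Morgan)
= (¬a ∨ ¬a ∨ a ∨ d) ∧ (¬a ∨ ¬a ∨ b ∨ d) ∧ (¬a ∨ ¬b ∨ a ∨ d) ∧ (¬a ∨ ¬b ∨ b ∨ d) ∧ (a ∨ ¬d) ∧ (a ∨ b ∨ ¬d) ∧ (¬a ∨ ¬b ∨ ¬d)   (distribute ∨ over ∧)
= (¬a ∨ b ∨ d) ∧ (a ∨ ¬d) ∧ (¬a ∨ ¬b ∨ ¬d)   (simplify)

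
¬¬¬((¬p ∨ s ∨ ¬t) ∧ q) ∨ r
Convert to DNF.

p ∧ ¬s ∧ t ∨ ¬q ∨ r

¬¬¬((¬p ∨ s ∨ ¬t) ∧ q) ∨ r
= ¬((¬p ∨ s ∨ ¬t) ∧ q) ∨ r   [double negation]
= ¬(¬p ∨ s ∨ ¬t) ∨ ¬q ∨ r   [De Morgan]
= ¬¬p ∧ ¬s ∧ ¬¬t ∨ ¬q ∨ r   [De Morgan]
= p ∧ ¬s ∧ ¬¬t ∨ ¬q ∨ r   [double negation]
= p ∧ ¬s ∧ t ∨ ¬q ∨ r   [double negation]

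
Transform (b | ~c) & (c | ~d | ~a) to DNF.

(b & c) | (b & ~d) | (b & ~a) | (~c & ~d) | (~c & ~a)

(b | ~c) & (c | ~d | ~a)
≡ (b & c) | (b & ~d) | (b & ~a) | (~c & c) | (~c & ~d) | (~c & ~a)   [distribute & over |]
≡ (b & c) | (b & ~d) | (b & ~a) | (~c & ~d) | (~c & ~a)   [simplify]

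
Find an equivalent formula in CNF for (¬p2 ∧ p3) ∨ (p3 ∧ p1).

(¬p2 ∧ p3) ∨ (p3 ∧ p1)
= (¬p2 ∨ p3) ∧ (¬p2 ∨ p1) ∧ (p3 ∨ p3) ∧ (p3 ∨ p1)   (distribute ∨ over ∧)
= (¬p2 ∨ p1) ∧ p3   (simplify)

(¬p2 ∨ p1) ∧ p3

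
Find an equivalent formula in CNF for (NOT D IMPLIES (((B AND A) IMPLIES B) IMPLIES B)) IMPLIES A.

(NOT D OR A) AND (NOT B OR A)

(NOT D IMPLIES (((B AND A) IMPLIES B) IMPLIES B)) IMPLIES A
≡ NOT (NOT D IMPLIES (((B AND A) IMPLIES B) IMPLIES B)) OR A   (eliminate IMPLIES)
≡ NOT (NOT NOT D OR (((B AND A) IMPLIES B) IMPLIES B)) OR A   (eliminate IMPLIES)
≡ NOT (NOT NOT D OR NOT ((B AND A) IMPLIES B) OR B) OR A   (eliminate IMPLIES)
≡ NOT (NOT NOT D OR NOT (NOT (B AND A) OR B) OR B) OR A   (eliminate IMPLIES)
≡ (NOT NOT NOT D AND NOT NOT (NOT (B AND A) OR B) AND NOT B) OR A   (De Morgan)
≡ (NOT D AND NOT NOT (NOT (B AND A) OR B) AND NOT B) OR A   (double negation)
≡ (NOT D AND (NOT (B AND A) OR B) AND NOT B) OR A   (double negation)
≡ (NOT D AND (NOT B OR NOT A OR B) AND NOT B) OR A   (De Morgan)
≡ (NOT D OR A) AND (NOT B OR NOT A OR B OR A) AND (NOT B OR A)   (distribute OR over AND)
≡ (NOT D OR A) AND (NOT B OR A)   (simplify)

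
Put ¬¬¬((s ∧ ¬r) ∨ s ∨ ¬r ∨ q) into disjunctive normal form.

¬s ∧ r ∧ ¬q

¬¬¬((s ∧ ¬r) ∨ s ∨ ¬r ∨ q)
= ¬((s ∧ ¬r) ∨ s ∨ ¬r ∨ q)   (double negation)
= ¬(s ∧ ¬r) ∧ ¬s ∧ ¬¬r ∧ ¬q   (De Morgan)
= (¬s ∨ ¬¬r) ∧ ¬s ∧ ¬¬r ∧ ¬q   (De Morgan)
= (¬s ∨ r) ∧ ¬s ∧ ¬¬r ∧ ¬q   (double negation)
= (¬s ∨ r) ∧ ¬s ∧ r ∧ ¬q   (double negation)
= (¬s ∧ ¬s ∧ r ∧ ¬q) ∨ (r ∧ ¬s ∧ r ∧ ¬q)   (distribute ∧ over ∨)
= ¬s ∧ r ∧ ¬q   (simplify)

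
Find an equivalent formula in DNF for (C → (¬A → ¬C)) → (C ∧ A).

(C → (¬A → ¬C)) → (C ∧ A)
⇔ ¬(C → (¬A → ¬C)) ∨ (C ∧ A)   — eliminate →
⇔ ¬(¬C ∨ (¬A → ¬C)) ∨ (C ∧ A)   — eliminate →
⇔ ¬(¬C ∨ ¬¬A ∨ ¬C) ∨ (C ∧ A)   — eliminate →
⇔ (¬¬C ∧ ¬¬¬A ∧ ¬¬C) ∨ (C ∧ A)   — De Morgan
⇔ (C ∧ ¬¬¬A ∧ ¬¬C) ∨ (C ∧ A)   — double negation
⇔ (C ∧ ¬A ∧ ¬¬C) ∨ (C ∧ A)   — double negation
⇔ (C ∧ ¬A ∧ C) ∨ (C ∧ A)   — double negation
⇔ (C ∧ ¬A) ∨ (C ∧ A)   — simplify

(C ∧ ¬A) ∨ (C ∧ A)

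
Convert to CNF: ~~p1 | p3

~~p1 | p3
= p1 | p3   [double negation]

p1 | p3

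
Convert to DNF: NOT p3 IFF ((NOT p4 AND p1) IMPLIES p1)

NOT p3 IFF ((NOT p4 AND p1) IMPLIES p1)
≡ (NOT p3 IMPLIES ((NOT p4 AND p1) IMPLIES p1)) AND (((NOT p4 AND p1) IMPLIES p1) IMPLIES NOT p3)   [eliminate IFF]
≡ (NOT NOT p3 OR ((NOT p4 AND p1) IMPLIES p1)) AND (((NOT p4 AND p1) IMPLIES p1) IMPLIES NOT p3)   [eliminate IMPLIES]
≡ (NOT NOT p3 OR NOT (NOT p4 AND p1) OR p1) AND (((NOT p4 AND p1) IMPLIES p1) IMPLIES NOT p3)   [eliminate IMPLIES]
≡ (NOT NOT p3 OR NOT (NOT p4 AND p1) OR p1) AND (NOT ((NOT p4 AND p1) IMPLIES p1) OR NOT p3)   [eliminate IMPLIES]
≡ (NOT NOT p3 OR NOT (NOT p4 AND p1) OR p1) AND (NOT (NOT (NOT p4 AND p1) OR p1) OR NOT p3)   [eliminate IMPLIES]
≡ (p3 OR NOT (NOT p4 AND p1) OR p1) AND (NOT (NOT (NOT p4 AND p1) OR p1) OR NOT p3)   [double negation]
≡ (p3 OR NOT NOT p4 OR NOT p1 OR p1) AND (NOT (NOT (NOT p4 AND p1) OR p1) OR NOT p3)   [De Morgan]
≡ (p3 OR p4 OR NOT p1 OR p1) AND (NOT (NOT (NOT p4 AND p1) OR p1) OR NOT p3)   [double negation]
≡ (p3 OR p4 OR NOT p1 OR p1) AND ((NOT NOT (NOT p4 AND p1) AND NOT p1) OR NOT p3)   [De Morgan]
≡ (p3 OR p4 OR NOT p1 OR p1) AND ((NOT p4 AND p1 AND NOT p1) OR NOT p3)   [double negation]
≡ (p3 AND NOT p4 AND p1 AND NOT p1) OR (p3 AND NOT p3) OR (p4 AND NOT p4 AND p1 AND NOT p1) OR (p4 AND NOT p3) OR (NOT p1 AND NOT p4 AND p1 AND NOT p1) OR (NOT p1 AND NOT p3) OR (p1 AND NOT p4 AND p1 AND NOT p1) OR (p1 AND NOT p3)   [distribute AND over OR]
≡ (p4 AND NOT p3) OR (NOT p1 AND NOT p3) OR (p1 AND NOT p3)   [simplify]

(p4 AND NOT p3) OR (NOT p1 AND NOT p3) OR (p1 AND NOT p3)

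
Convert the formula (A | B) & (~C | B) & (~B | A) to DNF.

(A | B) & (~C | B) & (~B | A)
⇔ (A & ~C & ~B) | (A & ~C & A) | (A & B & ~B) | (A & B & A) | (B & ~C & ~B) | (B & ~C & A) | (B & B & ~B) | (B & B & A)   [distribute & over |]
⇔ (A & ~C) | (A & B)   [simplify]

(A & ~C) | (A & B)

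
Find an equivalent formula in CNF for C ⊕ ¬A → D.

C ⊕ ¬A → D
≡ ¬(C ⊕ ¬A) ∨ D
≡ ¬((C ∨ ¬A) ∧ ¬(C ∧ ¬A)) ∨ D
≡ ¬(C ∨ ¬A) ∨ ¬¬(C ∧ ¬A) ∨ D
≡ ¬C ∧ ¬¬A ∨ ¬¬(C ∧ ¬A) ∨ D
≡ ¬C ∧ A ∨ ¬¬(C ∧ ¬A) ∨ D
≡ ¬C ∧ A ∨ C ∧ ¬A ∨ D
≡ (¬C ∨ C ∨ D) ∧ (¬C ∨ ¬A ∨ D) ∧ (A ∨ C ∨ D) ∧ (A ∨ ¬A ∨ D)
≡ (¬C ∨ ¬A ∨ D) ∧ (A ∨ C ∨ D)

(¬C ∨ ¬A ∨ D) ∧ (A ∨ C ∨ D)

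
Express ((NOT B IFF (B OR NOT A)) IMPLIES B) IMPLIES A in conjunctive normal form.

NOT B OR A

((NOT B IFF (B OR NOT A)) IMPLIES B) IMPLIES A
⇔ NOT ((NOT B IFF (B OR NOT A)) IMPLIES B) OR A   [eliminate IMPLIES]
⇔ NOT (NOT (NOT B IFF (B OR NOT A)) OR B) OR A   [eliminate IMPLIES]
⇔ NOT (NOT ((NOT B IMPLIES (B OR NOT A)) AND ((B OR NOT A) IMPLIES NOT B)) OR B) OR A   [eliminate IFF]
⇔ NOT (NOT ((NOT NOT B OR B OR NOT A) AND ((B OR NOT A) IMPLIES NOT B)) OR B) OR A   [eliminate IMPLIES]
⇔ NOT (NOT ((NOT NOT B OR B OR NOT A) AND (NOT (B OR NOT A) OR NOT B)) OR B) OR A   [eliminate IMPLIES]
⇔ (NOT NOT ((NOT NOT B OR B OR NOT A) AND (NOT (B OR NOT A) OR NOT B)) AND NOT B) OR A   [De Morgan]
⇔ ((NOT NOT B OR B OR NOT A) AND (NOT (B OR NOT A) OR NOT B) AND NOT B) OR A   [double negation]
⇔ ((B OR B OR NOT A) AND (NOT (B OR NOT A) OR NOT B) AND NOT B) OR A   [double negation]
⇔ ((B OR B OR NOT A) AND ((NOT B AND NOT NOT A) OR NOT B) AND NOT B) OR A   [De Morgan]
⇔ ((B OR B OR NOT A) AND ((NOT B AND A) OR NOT B) AND NOT B) OR A   [double negation]
⇔ (B OR B OR NOT A OR A) AND (NOT B OR NOT B OR A) AND (A OR NOT B OR A) AND (NOT B OR A)   [distribute OR over AND]
⇔ NOT B OR A   [simplify]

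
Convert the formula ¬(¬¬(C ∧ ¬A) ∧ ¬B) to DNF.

¬C ∨ A ∨ B

¬(¬¬(C ∧ ¬A) ∧ ¬B)
⇔ ¬¬¬(C ∧ ¬A) ∨ ¬¬B   [De Morgan]
⇔ ¬(C ∧ ¬A) ∨ ¬¬B   [double negation]
⇔ ¬C ∨ ¬¬A ∨ ¬¬B   [De Morgan]
⇔ ¬C ∨ A ∨ ¬¬B   [double negation]
⇔ ¬C ∨ A ∨ B   [double negation]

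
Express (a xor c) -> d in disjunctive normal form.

(~a & ~c) | (c & a) | d

(a xor c) -> d
≡ ~(a xor c) | d   [eliminate ->]
≡ ~((a & ~c) | (~a & c)) | d   [expand xor]
≡ (~(a & ~c) & ~(~a & c)) | d   [De Morgan]
≡ ((~a | ~~c) & ~(~a & c)) | d   [De Morgan]
≡ ((~a | c) & ~(~a & c)) | d   [double negation]
≡ ((~a | c) & (~~a | ~c)) | d   [De Morgan]
≡ ((~a | c) & (a | ~c)) | d   [double negation]
≡ (~a & a) | (~a & ~c) | (c & a) | (c & ~c) | d   [distribute & over |]
≡ (~a & ~c) | (c & a) | d   [simplify]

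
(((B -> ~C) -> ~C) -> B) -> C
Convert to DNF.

(~C & ~B) | C

(((B -> ~C) -> ~C) -> B) -> C
⇔ ~(((B -> ~C) -> ~C) -> B) | C   [eliminate ->]
⇔ ~(~((B -> ~C) -> ~C) | B) | C   [eliminate ->]
⇔ ~(~(~(B -> ~C) | ~C) | B) | C   [eliminate ->]
⇔ ~(~(~(~B | ~C) | ~C) | B) | C   [eliminate ->]
⇔ (~~(~(~B | ~C) | ~C) & ~B) | C   [De Morgan]
⇔ ((~(~B | ~C) | ~C) & ~B) | C   [double negation]
⇔ (((~~B & ~~C) | ~C) & ~B) | C   [De Morgan]
⇔ (((B & ~~C) | ~C) & ~B) | C   [double negation]
⇔ (((B & C) | ~C) & ~B) | C   [double negation]
⇔ (B & C & ~B) | (~C & ~B) | C   [distribute & over |]
⇔ (~C & ~B) | C   [simplify]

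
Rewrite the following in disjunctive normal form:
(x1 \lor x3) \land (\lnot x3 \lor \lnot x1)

(x1 \land \lnot x3) \lor (x3 \land \lnot x1)

(x1 \lor x3) \land (\lnot x3 \lor \lnot x1)
≡ (x1 \land \lnot x3) \lor (x1 \land \lnot x1) \lor (x3 \land \lnot x3) \lor (x3 \land \lnot x1)
≡ (x1 \land \lnot x3) \lor (x3 \land \lnot x1)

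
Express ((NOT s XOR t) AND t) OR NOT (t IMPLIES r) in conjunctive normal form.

((NOT s XOR t) AND t) OR NOT (t IMPLIES r)
≡ ((NOT s OR t) AND NOT (NOT s AND t) AND t) OR NOT (t IMPLIES r)   [expand XOR]
≡ ((NOT s OR t) AND NOT (NOT s AND t) AND t) OR NOT (NOT t OR r)   [eliminate IMPLIES]
≡ ((NOT s OR t) AND (NOT NOT s OR NOT t) AND t) OR NOT (NOT t OR r)   [De Morgan]
≡ ((NOT s OR t) AND (s OR NOT t) AND t) OR NOT (NOT t OR r)   [double negation]
≡ ((NOT s OR t) AND (s OR NOT t) AND t) OR (NOT NOT t AND NOT r)   [De Morgan]
≡ ((NOT s OR t) AND (s OR NOT t) AND t) OR (t AND NOT r)   [double negation]
≡ (NOT s OR t OR t) AND (NOT s OR t OR NOT r) AND (s OR NOT t OR t) AND (s OR NOT t OR NOT r) AND (t OR t) AND (t OR NOT r)   [distribute OR over AND]
≡ (s OR NOT t OR NOT r) AND t   [simplify]

(s OR NOT t OR NOT r) AND t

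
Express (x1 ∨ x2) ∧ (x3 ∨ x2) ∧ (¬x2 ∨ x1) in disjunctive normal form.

(x1 ∨ x2) ∧ (x3 ∨ x2) ∧ (¬x2 ∨ x1)
≡ (x1 ∧ x3 ∧ ¬x2) ∨ (x1 ∧ x3 ∧ x1) ∨ (x1 ∧ x2 ∧ ¬x2) ∨ (x1 ∧ x2 ∧ x1) ∨ (x2 ∧ x3 ∧ ¬x2) ∨ (x2 ∧ x3 ∧ x1) ∨ (x2 ∧ x2 ∧ ¬x2) ∨ (x2 ∧ x2 ∧ x1)   [distribute ∧ over ∨]
≡ (x1 ∧ x3) ∨ (x1 ∧ x2)   [simplify]

(x1 ∧ x3) ∨ (x1 ∧ x2)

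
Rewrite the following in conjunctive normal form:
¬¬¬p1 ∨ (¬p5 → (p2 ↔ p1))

¬p1 ∨ p5 ∨ p2

¬¬¬p1 ∨ (¬p5 → (p2 ↔ p1))
= ¬¬¬p1 ∨ ¬¬p5 ∨ (p2 ↔ p1)   [eliminate →]
= ¬¬¬p1 ∨ ¬¬p5 ∨ ((p2 → p1) ∧ (p1 → p2))   [eliminate ↔]
= ¬¬¬p1 ∨ ¬¬p5 ∨ ((¬p2 ∨ p1) ∧ (p1 → p2))   [eliminate →]
= ¬¬¬p1 ∨ ¬¬p5 ∨ ((¬p2 ∨ p1) ∧ (¬p1 ∨ p2))   [eliminate →]
= ¬p1 ∨ ¬¬p5 ∨ ((¬p2 ∨ p1) ∧ (¬p1 ∨ p2))   [double negation]
= ¬p1 ∨ p5 ∨ ((¬p2 ∨ p1) ∧ (¬p1 ∨ p2))   [double negation]
= (¬p1 ∨ p5 ∨ ¬p2 ∨ p1) ∧ (¬p1 ∨ p5 ∨ ¬p1 ∨ p2)   [distribute ∨ over ∧]
= ¬p1 ∨ p5 ∨ p2   [simplify]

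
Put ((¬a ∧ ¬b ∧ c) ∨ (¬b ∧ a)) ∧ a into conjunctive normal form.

((¬a ∧ ¬b ∧ c) ∨ (¬b ∧ a)) ∧ a
⇔ (¬a ∨ ¬b) ∧ (¬a ∨ a) ∧ (¬b ∨ ¬b) ∧ (¬b ∨ a) ∧ (c ∨ ¬b) ∧ (c ∨ a) ∧ a   [distribute ∨ over ∧]
⇔ ¬b ∧ a   [simplify]

¬b ∧ a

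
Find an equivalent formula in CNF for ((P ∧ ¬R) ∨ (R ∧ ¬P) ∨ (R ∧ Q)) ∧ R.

((P ∧ ¬R) ∨ (R ∧ ¬P) ∨ (R ∧ Q)) ∧ R
≡ (P ∨ R ∨ R) ∧ (P ∨ R ∨ Q) ∧ (P ∨ ¬P ∨ R) ∧ (P ∨ ¬P ∨ Q) ∧ (¬R ∨ R ∨ R) ∧ (¬R ∨ R ∨ Q) ∧ (¬R ∨ ¬P ∨ R) ∧ (¬R ∨ ¬P ∨ Q) ∧ R   [distribute ∨ over ∧]
≡ (¬R ∨ ¬P ∨ Q) ∧ R   [simplify]

(¬R ∨ ¬P ∨ Q) ∧ R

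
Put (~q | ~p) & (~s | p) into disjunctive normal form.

(~q | ~p) & (~s | p)
⇔ (~q & ~s) | (~q & p) | (~p & ~s) | (~p & p)   [distribute & over |]
⇔ (~q & ~s) | (~q & p) | (~p & ~s)   [simplify]

(~q & ~s) | (~q & p) | (~p & ~s)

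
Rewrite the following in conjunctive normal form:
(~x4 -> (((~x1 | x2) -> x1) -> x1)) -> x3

(~x4 -> (((~x1 | x2) -> x1) -> x1)) -> x3
≡ ~(~x4 -> (((~x1 | x2) -> x1) -> x1)) | x3
≡ ~(~~x4 | (((~x1 | x2) -> x1) -> x1)) | x3
≡ ~(~~x4 | ~((~x1 | x2) -> x1) | x1) | x3
≡ ~(~~x4 | ~(~(~x1 | x2) | x1) | x1) | x3
≡ (~~~x4 & ~~(~(~x1 | x2) | x1) & ~x1) | x3
≡ (~x4 & ~~(~(~x1 | x2) | x1) & ~x1) | x3
≡ (~x4 & (~(~x1 | x2) | x1) & ~x1) | x3
≡ (~x4 & ((~~x1 & ~x2) | x1) & ~x1) | x3
≡ (~x4 & ((x1 & ~x2) | x1) & ~x1) | x3
≡ (~x4 | x3) & (x1 | x1 | x3) & (~x2 | x1 | x3) & (~x1 | x3)
≡ (~x4 | x3) & (x1 | x3) & (~x1 | x3)

(~x4 | x3) & (x1 | x3) & (~x1 | x3)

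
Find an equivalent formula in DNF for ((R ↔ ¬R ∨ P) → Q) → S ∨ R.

S ∨ R

((R ↔ ¬R ∨ P) → Q) → S ∨ R
= ¬((R ↔ ¬R ∨ P) → Q) ∨ S ∨ R   [eliminate →]
= ¬(¬(R ↔ ¬R ∨ P) ∨ Q) ∨ S ∨ R   [eliminate →]
= ¬(¬((R → ¬R ∨ P) ∧ (¬R ∨ P → R)) ∨ Q) ∨ S ∨ R   [eliminate ↔]
= ¬(¬((¬R ∨ ¬R ∨ P) ∧ (¬R ∨ P → R)) ∨ Q) ∨ S ∨ R   [eliminate →]
= ¬(¬((¬R ∨ ¬R ∨ P) ∧ (¬(¬R ∨ P) ∨ R)) ∨ Q) ∨ S ∨ R   [eliminate →]
= ¬¬((¬R ∨ ¬R ∨ P) ∧ (¬(¬R ∨ P) ∨ R)) ∧ ¬Q ∨ S ∨ R   [De Morgan]
= (¬R ∨ ¬R ∨ P) ∧ (¬(¬R ∨ P) ∨ R) ∧ ¬Q ∨ S ∨ R   [double negation]
= (¬R ∨ ¬R ∨ P) ∧ (¬¬R ∧ ¬P ∨ R) ∧ ¬Q ∨ S ∨ R   [De Morgan]
= (¬R ∨ ¬R ∨ P) ∧ (R ∧ ¬P ∨ R) ∧ ¬Q ∨ S ∨ R   [double negation]
= ¬R ∧ R ∧ ¬P ∧ ¬Q ∨ ¬R ∧ R ∧ ¬Q ∨ ¬R ∧ R ∧ ¬P ∧ ¬Q ∨ ¬R ∧ R ∧ ¬Q ∨ P ∧ R ∧ ¬P ∧ ¬Q ∨ P ∧ R ∧ ¬Q ∨ S ∨ R   [distribute ∧ over ∨]
= S ∨ R   [simplify]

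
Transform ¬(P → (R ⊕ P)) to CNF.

P ∧ (¬P ∨ R)

¬(P → (R ⊕ P))
≡ ¬(¬P ∨ (R ⊕ P))   [eliminate →]
≡ ¬(¬P ∨ ((R ∨ P) ∧ ¬(R ∧ P)))   [expand ⊕]
≡ ¬¬P ∧ ¬((R ∨ P) ∧ ¬(R ∧ P))   [De Morgan]
≡ P ∧ ¬((R ∨ P) ∧ ¬(R ∧ P))   [double negation]
≡ P ∧ (¬(R ∨ P) ∨ ¬¬(R ∧ P))   [De Morgan]
≡ P ∧ ((¬R ∧ ¬P) ∨ ¬¬(R ∧ P))   [De Morgan]
≡ P ∧ ((¬R ∧ ¬P) ∨ (R ∧ P))   [double negation]
≡ P ∧ (¬R ∨ R) ∧ (¬R ∨ P) ∧ (¬P ∨ R) ∧ (¬P ∨ P)   [distribute ∨ over ∧]
≡ P ∧ (¬P ∨ R)   [simplify]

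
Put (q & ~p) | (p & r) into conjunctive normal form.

(q & ~p) | (p & r)
⇔ (q | p) & (q | r) & (~p | p) & (~p | r)   (distribute | over &)
⇔ (q | p) & (q | r) & (~p | r)   (simplify)

(q | p) & (q | r) & (~p | r)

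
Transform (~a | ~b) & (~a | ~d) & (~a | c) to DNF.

~a | (~b & ~d & c)

(~a | ~b) & (~a | ~d) & (~a | c)
= (~a & ~a & ~a) | (~a & ~a & c) | (~a & ~d & ~a) | (~a & ~d & c) | (~b & ~a & ~a) | (~b & ~a & c) | (~b & ~d & ~a) | (~b & ~d & c)   [distribute & over |]
= ~a | (~b & ~d & c)   [simplify]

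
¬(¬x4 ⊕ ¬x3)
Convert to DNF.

(x4 ∧ x3) ∨ (¬x3 ∧ ¬x4)

¬(¬x4 ⊕ ¬x3)
⇔ ¬((¬x4 ∧ ¬¬x3) ∨ (¬¬x4 ∧ ¬x3))
⇔ ¬(¬x4 ∧ ¬¬x3) ∧ ¬(¬¬x4 ∧ ¬x3)
⇔ (¬¬x4 ∨ ¬¬¬x3) ∧ ¬(¬¬x4 ∧ ¬x3)
⇔ (x4 ∨ ¬¬¬x3) ∧ ¬(¬¬x4 ∧ ¬x3)
⇔ (x4 ∨ ¬x3) ∧ ¬(¬¬x4 ∧ ¬x3)
⇔ (x4 ∨ ¬x3) ∧ (¬¬¬x4 ∨ ¬¬x3)
⇔ (x4 ∨ ¬x3) ∧ (¬x4 ∨ ¬¬x3)
⇔ (x4 ∨ ¬x3) ∧ (¬x4 ∨ x3)
⇔ (x4 ∧ ¬x4) ∨ (x4 ∧ x3) ∨ (¬x3 ∧ ¬x4) ∨ (¬x3 ∧ x3)
⇔ (x4 ∧ x3) ∨ (¬x3 ∧ ¬x4)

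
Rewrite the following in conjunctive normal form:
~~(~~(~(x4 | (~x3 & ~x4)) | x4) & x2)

(x3 | x4) & x2

~~(~~(~(x4 | (~x3 & ~x4)) | x4) & x2)
= ~~(~(x4 | (~x3 & ~x4)) | x4) & x2   (double negation)
= (~(x4 | (~x3 & ~x4)) | x4) & x2   (double negation)
= ((~x4 & ~(~x3 & ~x4)) | x4) & x2   (De Morgan)
= ((~x4 & (~~x3 | ~~x4)) | x4) & x2   (De Morgan)
= ((~x4 & (x3 | ~~x4)) | x4) & x2   (double negation)
= ((~x4 & (x3 | x4)) | x4) & x2   (double negation)
= (~x4 | x4) & (x3 | x4 | x4) & x2   (distribute | over &)
= (x3 | x4) & x2   (simplify)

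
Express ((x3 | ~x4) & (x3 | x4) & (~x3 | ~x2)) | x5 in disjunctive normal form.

((x3 | ~x4) & (x3 | x4) & (~x3 | ~x2)) | x5
≡ (x3 & x3 & ~x3) | (x3 & x3 & ~x2) | (x3 & x4 & ~x3) | (x3 & x4 & ~x2) | (~x4 & x3 & ~x3) | (~x4 & x3 & ~x2) | (~x4 & x4 & ~x3) | (~x4 & x4 & ~x2) | x5   — distribute & over |
≡ (x3 & ~x2) | x5   — simplify

(x3 & ~x2) | x5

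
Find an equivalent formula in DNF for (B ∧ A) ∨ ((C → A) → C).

(B ∧ A) ∨ C

(B ∧ A) ∨ ((C → A) → C)
≡ (B ∧ A) ∨ ¬(C → A) ∨ C   [eliminate →]
≡ (B ∧ A) ∨ ¬(¬C ∨ A) ∨ C   [eliminate →]
≡ (B ∧ A) ∨ (¬¬C ∧ ¬A) ∨ C   [De Morgan]
≡ (B ∧ A) ∨ (C ∧ ¬A) ∨ C   [double negation]
≡ (B ∧ A) ∨ C   [simplify]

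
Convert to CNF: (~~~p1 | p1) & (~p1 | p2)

(~~~p1 | p1) & (~p1 | p2)
⇔ (~p1 | p1) & (~p1 | p2)   — double negation
⇔ ~p1 | p2   — simplify

~p1 | p2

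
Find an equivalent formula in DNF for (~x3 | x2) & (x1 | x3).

(~x3 | x2) & (x1 | x3)
⇔ (~x3 & x1) | (~x3 & x3) | (x2 & x1) | (x2 & x3)   (distribute & over |)
⇔ (~x3 & x1) | (x2 & x1) | (x2 & x3)   (simplify)

(~x3 & x1) | (x2 & x1) | (x2 & x3)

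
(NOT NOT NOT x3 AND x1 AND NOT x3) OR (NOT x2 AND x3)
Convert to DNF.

(NOT x3 AND x1) OR (NOT x2 AND x3)

(NOT NOT NOT x3 AND x1 AND NOT x3) OR (NOT x2 AND x3)
= (NOT x3 AND x1 AND NOT x3) OR (NOT x2 AND x3)   [double negation]
= (NOT x3 AND x1) OR (NOT x2 AND x3)   [simplify]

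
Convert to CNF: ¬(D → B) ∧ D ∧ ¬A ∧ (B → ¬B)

¬(D → B) ∧ D ∧ ¬A ∧ (B → ¬B)
⇔ ¬(¬D ∨ B) ∧ D ∧ ¬A ∧ (B → ¬B)   (eliminate →)
⇔ ¬(¬D ∨ B) ∧ D ∧ ¬A ∧ (¬B ∨ ¬B)   (eliminate →)
⇔ ¬¬D ∧ ¬B ∧ D ∧ ¬A ∧ (¬B ∨ ¬B)   (De Morgan)
⇔ D ∧ ¬B ∧ D ∧ ¬A ∧ (¬B ∨ ¬B)   (double negation)
⇔ D ∧ ¬B ∧ ¬A   (simplify)

D ∧ ¬B ∧ ¬A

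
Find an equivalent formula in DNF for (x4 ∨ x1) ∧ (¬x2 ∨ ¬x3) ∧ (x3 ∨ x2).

(x4 ∧ ¬x2 ∧ x3) ∨ (x4 ∧ ¬x3 ∧ x2) ∨ (x1 ∧ ¬x2 ∧ x3) ∨ (x1 ∧ ¬x3 ∧ x2)

(x4 ∨ x1) ∧ (¬x2 ∨ ¬x3) ∧ (x3 ∨ x2)
≡ (x4 ∧ ¬x2 ∧ x3) ∨ (x4 ∧ ¬x2 ∧ x2) ∨ (x4 ∧ ¬x3 ∧ x3) ∨ (x4 ∧ ¬x3 ∧ x2) ∨ (x1 ∧ ¬x2 ∧ x3) ∨ (x1 ∧ ¬x2 ∧ x2) ∨ (x1 ∧ ¬x3 ∧ x3) ∨ (x1 ∧ ¬x3 ∧ x2)   [distribute ∧ over ∨]
≡ (x4 ∧ ¬x2 ∧ x3) ∨ (x4 ∧ ¬x3 ∧ x2) ∨ (x1 ∧ ¬x2 ∧ x3) ∨ (x1 ∧ ¬x3 ∧ x2)   [simplify]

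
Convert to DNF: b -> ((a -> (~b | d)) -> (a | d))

~b | a | d

b -> ((a -> (~b | d)) -> (a | d))
⇔ ~b | ((a -> (~b | d)) -> (a | d))   — eliminate ->
⇔ ~b | ~(a -> (~b | d)) | a | d   — eliminate ->
⇔ ~b | ~(~a | ~b | d) | a | d   — eliminate ->
⇔ ~b | (~~a & ~~b & ~d) | a | d   — De Morgan
⇔ ~b | (a & ~~b & ~d) | a | d   — double negation
⇔ ~b | (a & b & ~d) | a | d   — double negation
⇔ ~b | a | d   — simplify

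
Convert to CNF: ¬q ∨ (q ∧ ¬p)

¬q ∨ (q ∧ ¬p)
≡ (¬q ∨ q) ∧ (¬q ∨ ¬p)   [distribute ∨ over ∧]
≡ ¬q ∨ ¬p   [simplify]

¬q ∨ ¬p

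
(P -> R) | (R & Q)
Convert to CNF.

(P -> R) | (R & Q)
= ~P | R | (R & Q)   [eliminate ->]
= (~P | R | R) & (~P | R | Q)   [distribute | over &]
= ~P | R   [simplify]

~P | R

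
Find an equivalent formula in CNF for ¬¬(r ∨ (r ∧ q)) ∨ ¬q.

¬¬(r ∨ (r ∧ q)) ∨ ¬q
⇔ r ∨ (r ∧ q) ∨ ¬q   [double negation]
⇔ (r ∨ r ∨ ¬q) ∧ (r ∨ q ∨ ¬q)   [distribute ∨ over ∧]
⇔ r ∨ ¬q   [simplify]

r ∨ ¬q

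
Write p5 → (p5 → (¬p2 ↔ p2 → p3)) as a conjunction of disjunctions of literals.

p5 → (p5 → (¬p2 ↔ p2 → p3))
≡ ¬p5 ∨ (p5 → (¬p2 ↔ p2 → p3))   [eliminate →]
≡ ¬p5 ∨ ¬p5 ∨ (¬p2 ↔ p2 → p3)   [eliminate →]
≡ ¬p5 ∨ ¬p5 ∨ (¬p2 → (p2 → p3)) ∧ ((p2 → p3) → ¬p2)   [eliminate ↔]
≡ ¬p5 ∨ ¬p5 ∨ (¬¬p2 ∨ (p2 → p3)) ∧ ((p2 → p3) → ¬p2)   [eliminate →]
≡ ¬p5 ∨ ¬p5 ∨ (¬¬p2 ∨ ¬p2 ∨ p3) ∧ ((p2 → p3) → ¬p2)   [eliminate →]
≡ ¬p5 ∨ ¬p5 ∨ (¬¬p2 ∨ ¬p2 ∨ p3) ∧ (¬(p2 → p3) ∨ ¬p2)   [eliminate →]
≡ ¬p5 ∨ ¬p5 ∨ (¬¬p2 ∨ ¬p2 ∨ p3) ∧ (¬(¬p2 ∨ p3) ∨ ¬p2)   [eliminate →]
≡ ¬p5 ∨ ¬p5 ∨ (p2 ∨ ¬p2 ∨ p3) ∧ (¬(¬p2 ∨ p3) ∨ ¬p2)   [double negation]
≡ ¬p5 ∨ ¬p5 ∨ (p2 ∨ ¬p2 ∨ p3) ∧ (¬¬p2 ∧ ¬p3 ∨ ¬p2)   [De Morgan]
≡ ¬p5 ∨ ¬p5 ∨ (p2 ∨ ¬p2 ∨ p3) ∧ (p2 ∧ ¬p3 ∨ ¬p2)   [double negation]
≡ (¬p5 ∨ ¬p5 ∨ p2 ∨ ¬p2 ∨ p3) ∧ (¬p5 ∨ ¬p5 ∨ p2 ∨ ¬p2) ∧ (¬p5 ∨ ¬p5 ∨ ¬p3 ∨ ¬p2)   [distribute ∨ over ∧]
≡ ¬p5 ∨ ¬p3 ∨ ¬p2   [simplify]

¬p5 ∨ ¬p3 ∨ ¬p2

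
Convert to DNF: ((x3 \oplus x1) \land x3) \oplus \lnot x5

(x3 \land \lnot x1 \land x5) \lor (x1 \land x3 \land \lnot x5) \lor (\lnot x3 \land \lnot x5)

((x3 \oplus x1) \land x3) \oplus \lnot x5
= ((x3 \oplus x1) \land x3 \land \lnot \lnot x5) \lor (\lnot ((x3 \oplus x1) \land x3) \land \lnot x5)   [expand \oplus]
= (((x3 \land \lnot x1) \lor (\lnot x3 \land x1)) \land x3 \land \lnot \lnot x5) \lor (\lnot ((x3 \oplus x1) \land x3) \land \lnot x5)   [expand \oplus]
= (((x3 \land \lnot x1) \lor (\lnot x3 \land x1)) \land x3 \land \lnot \lnot x5) \lor (\lnot (((x3 \land \lnot x1) \lor (\lnot x3 \land x1)) \land x3) \land \lnot x5)   [expand \oplus]
= (((x3 \land \lnot x1) \lor (\lnot x3 \land x1)) \land x3 \land x5) \lor (\lnot (((x3 \land \lnot x1) \lor (\lnot x3 \land x1)) \land x3) \land \lnot x5)   [double negation]
= (((x3 \land \lnot x1) \lor (\lnot x3 \land x1)) \land x3 \land x5) \lor ((\lnot ((x3 \land \lnot x1) \lor (\lnot x3 \land x1)) \lor \lnot x3) \land \lnot x5)   [De Morgan]
= (((x3 \land \lnot x1) \lor (\lnot x3 \land x1)) \land x3 \land x5) \lor (((\lnot (x3 \land \lnot x1) \land \lnot (\lnot x3 \land x1)) \lor \lnot x3) \land \lnot x5)   [De Morgan]
= (((x3 \land \lnot x1) \lor (\lnot x3 \land x1)) \land x3 \land x5) \lor ((((\lnot x3 \lor \lnot \lnot x1) \land \lnot (\lnot x3 \land x1)) \lor \lnot x3) \land \lnot x5)   [De Morgan]
= (((x3 \land \lnot x1) \lor (\lnot x3 \land x1)) \land x3 \land x5) \lor ((((\lnot x3 \lor x1) \land \lnot (\lnot x3 \land x1)) \lor \lnot x3) \land \lnot x5)   [double negation]
= (((x3 \land \lnot x1) \lor (\lnot x3 \land x1)) \land x3 \land x5) \lor ((((\lnot x3 \lor x1) \land (\lnot \lnot x3 \lor \lnot x1)) \lor \lnot x3) \land \lnot x5)   [De Morgan]
= (((x3 \land \lnot x1) \lor (\lnot x3 \land x1)) \land x3 \land x5) \lor ((((\lnot x3 \lor x1) \land (x3 \lor \lnot x1)) \lor \lnot x3) \land \lnot x5)   [double negation]
= (x3 \land \lnot x1 \land x3 \land x5) \lor (\lnot x3 \land x1 \land x3 \land x5) \lor (\lnot x3 \land x3 \land \lnot x5) \lor (\lnot x3 \land \lnot x1 \land \lnot x5) \lor (x1 \land x3 \land \lnot x5) \lor (x1 \land \lnot x1 \land \lnot x5) \lor (\lnot x3 \land \lnot x5)   [distribute \land over \lor]
= (x3 \land \lnot x1 \land x5) \lor (x1 \land x3 \land \lnot x5) \lor (\lnot x3 \land \lnot x5)   [simplify]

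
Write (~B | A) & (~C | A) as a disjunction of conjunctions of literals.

(~B | A) & (~C | A)
⇔ (~B & ~C) | (~B & A) | (A & ~C) | (A & A)   [distribute & over |]
⇔ (~B & ~C) | A   [simplify]

(~B & ~C) | A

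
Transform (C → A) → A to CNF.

(C → A) → A
= ¬(C → A) ∨ A
= ¬(¬C ∨ A) ∨ A
= (¬¬C ∧ ¬A) ∨ A
= (C ∧ ¬A) ∨ A
= (C ∨ A) ∧ (¬A ∨ A)
= C ∨ A

C ∨ A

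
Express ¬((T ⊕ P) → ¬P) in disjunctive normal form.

¬T ∧ P

¬((T ⊕ P) → ¬P)
≡ ¬(¬(T ⊕ P) ∨ ¬P)
≡ ¬(¬((T ∧ ¬P) ∨ (¬T ∧ P)) ∨ ¬P)
≡ ¬¬((T ∧ ¬P) ∨ (¬T ∧ P)) ∧ ¬¬P
≡ ((T ∧ ¬P) ∨ (¬T ∧ P)) ∧ ¬¬P
≡ ((T ∧ ¬P) ∨ (¬T ∧ P)) ∧ P
≡ (T ∧ ¬P ∧ P) ∨ (¬T ∧ P ∧ P)
≡ ¬T ∧ P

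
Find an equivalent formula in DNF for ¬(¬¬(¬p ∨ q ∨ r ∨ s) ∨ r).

p ∧ ¬q ∧ ¬r ∧ ¬s

¬(¬¬(¬p ∨ q ∨ r ∨ s) ∨ r)
⇔ ¬¬¬(¬p ∨ q ∨ r ∨ s) ∧ ¬r
⇔ ¬(¬p ∨ q ∨ r ∨ s) ∧ ¬r
⇔ ¬¬p ∧ ¬q ∧ ¬r ∧ ¬s ∧ ¬r
⇔ p ∧ ¬q ∧ ¬r ∧ ¬s ∧ ¬r
⇔ p ∧ ¬q ∧ ¬r ∧ ¬s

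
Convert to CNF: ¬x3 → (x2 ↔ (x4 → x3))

¬x3 → (x2 ↔ (x4 → x3))
= ¬¬x3 ∨ (x2 ↔ (x4 → x3))   [eliminate →]
= ¬¬x3 ∨ ((x2 → (x4 → x3)) ∧ ((x4 → x3) → x2))   [eliminate ↔]
= ¬¬x3 ∨ ((¬x2 ∨ (x4 → x3)) ∧ ((x4 → x3) → x2))   [eliminate →]
= ¬¬x3 ∨ ((¬x2 ∨ ¬x4 ∨ x3) ∧ ((x4 → x3) → x2))   [eliminate →]
= ¬¬x3 ∨ ((¬x2 ∨ ¬x4 ∨ x3) ∧ (¬(x4 → x3) ∨ x2))   [eliminate →]
= ¬¬x3 ∨ ((¬x2 ∨ ¬x4 ∨ x3) ∧ (¬(¬x4 ∨ x3) ∨ x2))   [eliminate →]
= x3 ∨ ((¬x2 ∨ ¬x4 ∨ x3) ∧ (¬(¬x4 ∨ x3) ∨ x2))   [double negation]
= x3 ∨ ((¬x2 ∨ ¬x4 ∨ x3) ∧ ((¬¬x4 ∧ ¬x3) ∨ x2))   [De Morgan]
= x3 ∨ ((¬x2 ∨ ¬x4 ∨ x3) ∧ ((x4 ∧ ¬x3) ∨ x2))   [double negation]
= (x3 ∨ ¬x2 ∨ ¬x4 ∨ x3) ∧ (x3 ∨ x4 ∨ x2) ∧ (x3 ∨ ¬x3 ∨ x2)   [distribute ∨ over ∧]
= (x3 ∨ ¬x2 ∨ ¬x4) ∧ (x3 ∨ x4 ∨ x2)   [simplify]

(x3 ∨ ¬x2 ∨ ¬x4) ∧ (x3 ∨ x4 ∨ x2)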